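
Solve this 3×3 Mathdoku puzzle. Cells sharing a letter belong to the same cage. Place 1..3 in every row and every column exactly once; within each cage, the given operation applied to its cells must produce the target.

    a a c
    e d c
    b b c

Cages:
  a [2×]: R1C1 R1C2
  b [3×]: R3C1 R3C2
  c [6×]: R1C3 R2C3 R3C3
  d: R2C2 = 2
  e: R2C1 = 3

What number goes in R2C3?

1

Cage e is given; hence R2C1 = 3.
D is a freebie, which forces R2C2 = 2.
Row 2 now contains 2, so R2C3 = 1.
Column 1 now contains 3, which forces R3C1 = 1.
Row 3 now contains 1, leaving R3C2 = 3.
Row 3 now contains 3; hence R3C3 = 2.
Column 1 now contains 1, so R1C1 = 2.
2 is placed in column 2, which forces R1C2 = 1.
2 is placed in column 3, leaving R1C3 = 3.
Filled in: 2 1 3 / 3 2 1 / 1 3 2.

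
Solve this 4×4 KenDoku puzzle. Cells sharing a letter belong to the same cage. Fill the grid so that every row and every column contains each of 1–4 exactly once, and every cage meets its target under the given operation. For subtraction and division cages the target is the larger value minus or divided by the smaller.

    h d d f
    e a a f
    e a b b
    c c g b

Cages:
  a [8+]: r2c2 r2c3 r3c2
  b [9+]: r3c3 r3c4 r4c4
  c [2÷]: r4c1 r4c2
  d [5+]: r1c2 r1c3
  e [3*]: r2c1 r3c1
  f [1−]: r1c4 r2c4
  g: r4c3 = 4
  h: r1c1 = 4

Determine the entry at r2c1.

3

Cage h is given; hence r1c1 = 4.
Cage g is given, leaving r4c3 = 4.
The 3 cells of cage b must have sum 9; hence r3c4 = 4.
The only place for 1 in row 1 is r1c4.
Cage f's pair has difference 1; hence r2c4 = 2.
Column 4 already has 2; hence r4c4 = 3.
Row 2 now contains 2, which forces r2c2 = 4.
Cage b needs sum 9; hence r3c3 = 2.
Cage d's pair has sum 5, which forces r1c2 = 2.
2 is placed in column 3, which forces r1c3 = 3.
Column 3 already has 3; hence r2c3 = 1.
Column 2 already has 2; hence r4c2 = 1.
1 is placed in row 2, which forces r2c1 = 3.
Cage e needs two cells with product 3, which forces r3c1 = 1.
Column 2 now contains 1, which forces r3c2 = 3.
Row 4 now contains 1, so r4c1 = 2.
Filled in: 4 2 3 1 / 3 4 1 2 / 1 3 2 4 / 2 1 4 3.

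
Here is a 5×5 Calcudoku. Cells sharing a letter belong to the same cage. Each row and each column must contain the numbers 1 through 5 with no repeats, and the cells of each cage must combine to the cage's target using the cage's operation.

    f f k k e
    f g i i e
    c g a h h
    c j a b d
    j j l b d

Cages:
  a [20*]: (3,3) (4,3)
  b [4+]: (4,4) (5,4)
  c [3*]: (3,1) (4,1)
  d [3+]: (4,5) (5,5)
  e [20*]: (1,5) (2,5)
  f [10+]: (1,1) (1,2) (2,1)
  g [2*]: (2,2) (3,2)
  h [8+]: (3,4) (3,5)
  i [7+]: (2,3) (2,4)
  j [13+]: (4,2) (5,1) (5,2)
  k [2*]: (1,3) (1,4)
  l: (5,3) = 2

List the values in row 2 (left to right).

Cage l is given, so (5,3) = 2.
Row 5 already has 2; hence (5,5) = 1.
Column 3 now contains 2, which forces (1,3) = 1.
Cage k's pair has product 2; hence (1,4) = 2.
Cage b's pair has sum 4, leaving (4,4) = 1.
Column 5 already has 1, which forces (4,5) = 2.
1 is placed in row 5, so (5,4) = 3.
Cage i's pair has sum 7, so (2,3) = 3.
Column 4 already has 3; hence (2,4) = 4.
Row 2 now contains 4, leaving (2,5) = 5.
The two cells of cage c must have product 3; hence (3,1) = 1.
Row 3 already has 1, which forces (3,2) = 2.
Column 4 already has 3, leaving (3,4) = 5.
The two cells of cage h must have sum 8, leaving (3,5) = 3.
1 is placed in row 4; hence (4,1) = 3.
Cage j has sum 13, which forces (4,2) = 4.
Row 4 now contains 4, so (4,3) = 5.
Cage j needs sum 13; hence (5,1) = 4.
Row 5 already has 3, which forces (5,2) = 5.
Column 1 already has 4; hence (1,1) = 5.
Column 2 now contains 5, leaving (1,2) = 3.
Column 5 now contains 5; hence (1,5) = 4.
Column 1 now contains 1, which forces (2,1) = 2.
Column 2 now contains 2, so (2,2) = 1.
Row 3 already has 5, so (3,3) = 4.
Completed grid: 5 3 1 2 4 / 2 1 3 4 5 / 1 2 4 5 3 / 3 4 5 1 2 / 4 5 2 3 1.

2 1 3 4 5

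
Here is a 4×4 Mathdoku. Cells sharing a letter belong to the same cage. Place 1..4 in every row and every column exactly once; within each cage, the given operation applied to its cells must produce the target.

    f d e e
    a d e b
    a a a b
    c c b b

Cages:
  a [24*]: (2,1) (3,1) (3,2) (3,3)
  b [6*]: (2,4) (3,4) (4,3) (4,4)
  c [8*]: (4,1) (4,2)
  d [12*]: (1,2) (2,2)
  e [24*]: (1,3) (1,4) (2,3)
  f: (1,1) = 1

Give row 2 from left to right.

Cage f is given; hence (1,1) = 1.
Cage b has product 6, leaving (4,3) = 1.
The 4 cells of cage a must have product 24, so (3,2) = 1.
The 4 cells of cage b must have product 6; hence (2,4) = 1.
In row 4, 3 can only go at (4,4), so (4,4) = 3.
Column 4 already has 3, leaving (3,4) = 2.
Column 4 already has 2, leaving (1,4) = 4.
Cage a needs product 24, so (2,1) = 2.
Row 2 already has 2, leaving (2,3) = 3.
3 is placed in column 3, which forces (3,3) = 4.
Column 1 now contains 2, leaving (4,1) = 4.
4 is placed in row 4; hence (4,2) = 2.
4 is placed in row 1; hence (1,2) = 3.
3 is placed in column 3, so (1,3) = 2.
Row 2 now contains 3, which forces (2,2) = 4.
Row 3 now contains 4, leaving (3,1) = 3.
The full grid is 1 3 2 4 / 2 4 3 1 / 3 1 4 2 / 4 2 1 3.

2 4 3 1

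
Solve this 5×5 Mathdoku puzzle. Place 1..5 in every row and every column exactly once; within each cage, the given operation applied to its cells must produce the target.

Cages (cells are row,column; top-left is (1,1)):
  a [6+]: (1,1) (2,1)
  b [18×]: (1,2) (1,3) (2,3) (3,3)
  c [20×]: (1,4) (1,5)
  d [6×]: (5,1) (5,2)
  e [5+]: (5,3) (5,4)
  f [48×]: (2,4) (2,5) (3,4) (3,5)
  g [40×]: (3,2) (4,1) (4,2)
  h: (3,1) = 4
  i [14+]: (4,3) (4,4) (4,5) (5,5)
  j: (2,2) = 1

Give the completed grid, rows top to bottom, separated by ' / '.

The 4 cells of cage b must have product 18; hence (1,2) = 3.
Cage j is a single given cell; hence (2,2) = 1.
Cage h is given, which forces (3,1) = 4.
Column 2 now contains 3; hence (5,2) = 2.
Cage a needs two cells with sum 6, so (1,1) = 1.
1 is placed in row 1, leaving (1,3) = 2.
Cage a's pair has sum 6, which forces (2,1) = 5.
2 is placed in column 3, which forces (2,3) = 3.
Column 2 already has 2, so (3,2) = 5.
3 is placed in column 3, so (3,3) = 1.
Cage g has product 40, which forces (4,1) = 2.
The 3 cells of cage g must have product 40; hence (4,2) = 4.
Row 4 now contains 4, leaving (4,3) = 5.
Row 5 now contains 2; hence (5,1) = 3.
Column 3 now contains 1; hence (5,3) = 4.
Row 5 now contains 4; hence (5,4) = 1.
Row 5 now contains 4, which forces (5,5) = 5.
Cage c needs two cells with product 20; hence (1,4) = 5.
Column 5 now contains 5, leaving (1,5) = 4.
Column 5 already has 4, so (2,5) = 2.
Column 5 already has 2, leaving (3,5) = 3.
Column 4 now contains 1, which forces (4,4) = 3.
The 4 cells of cage i must have sum 14, so (4,5) = 1.
Row 2 already has 2, which forces (2,4) = 4.
3 is placed in row 3, leaving (3,4) = 2.

1 3 2 5 4 / 5 1 3 4 2 / 4 5 1 2 3 / 2 4 5 3 1 / 3 2 4 1 5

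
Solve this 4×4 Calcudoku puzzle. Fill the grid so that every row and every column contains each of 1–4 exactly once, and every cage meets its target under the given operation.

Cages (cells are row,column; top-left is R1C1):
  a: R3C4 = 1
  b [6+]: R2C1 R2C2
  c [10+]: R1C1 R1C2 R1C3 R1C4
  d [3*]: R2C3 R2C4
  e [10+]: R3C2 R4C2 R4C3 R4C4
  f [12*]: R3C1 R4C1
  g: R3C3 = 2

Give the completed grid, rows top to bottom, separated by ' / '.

Cage g is a single given cell, which forces R3C3 = 2.
Cage a is given, which forces R3C4 = 1.
The two cells of cage d must have product 3, leaving R2C3 = 1.
Column 4 already has 1, so R2C4 = 3.
Cage e has sum 10, so R4C2 = 1.
The 4 cells of cage e must have sum 10, which forces R4C4 = 2.
Cage c needs sum 10, leaving R1C1 = 1.
Cage c has sum 10; hence R1C2 = 2.
The 4 cells of cage c must have sum 10; hence R1C3 = 3.
2 is placed in column 4, so R1C4 = 4.
Column 2 now contains 2, so R2C2 = 4.
Column 2 already has 4, which forces R3C2 = 3.
3 is placed in column 3, so R4C3 = 4.
Row 2 already has 4; hence R2C1 = 2.
Row 3 already has 3, leaving R3C1 = 4.
4 is placed in row 4, leaving R4C1 = 3.

1 2 3 4 / 2 4 1 3 / 4 3 2 1 / 3 1 4 2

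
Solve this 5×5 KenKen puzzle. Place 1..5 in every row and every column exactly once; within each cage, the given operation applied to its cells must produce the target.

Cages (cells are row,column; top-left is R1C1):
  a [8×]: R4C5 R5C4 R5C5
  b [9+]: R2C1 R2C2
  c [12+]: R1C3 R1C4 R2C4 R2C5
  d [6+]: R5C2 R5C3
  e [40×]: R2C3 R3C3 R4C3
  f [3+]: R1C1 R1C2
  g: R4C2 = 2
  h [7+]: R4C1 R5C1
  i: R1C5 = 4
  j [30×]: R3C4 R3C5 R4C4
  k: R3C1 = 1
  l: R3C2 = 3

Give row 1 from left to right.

I is a freebie, which forces R1C5 = 4.
K is a freebie, leaving R3C1 = 1.
Cage l is a single given cell, leaving R3C2 = 3.
Cage g is given, so R4C2 = 2.
Row 4 already has 2, so R4C5 = 1.
Column 5 already has 1, leaving R5C5 = 2.
1 is placed in column 1; hence R1C1 = 2.
Column 2 now contains 2, so R1C2 = 1.
The 3 cells of cage j must have product 30, so R3C4 = 2.
Column 5 already has 2, so R3C5 = 5.
The 3 cells of cage j must have product 30, so R4C4 = 3.
1 is placed in column 2, leaving R5C2 = 5.
Row 5 now contains 5, which forces R5C3 = 1.
Cage a has product 8; hence R5C4 = 4.
Cage c needs sum 12, which forces R1C3 = 3.
Column 4 now contains 3, leaving R1C4 = 5.
The two cells of cage b must have sum 9, which forces R2C1 = 5.
5 is placed in column 2, which forces R2C2 = 4.
Cage e has product 40, so R2C3 = 2.
Cage c has sum 12; hence R2C4 = 1.
5 is placed in column 5, so R2C5 = 3.
Row 3 already has 5; hence R3C3 = 4.
Row 4 already has 3, so R4C1 = 4.
Cage e needs product 40, so R4C3 = 5.
4 is placed in row 5, leaving R5C1 = 3.
Filled in: 2 1 3 5 4 / 5 4 2 1 3 / 1 3 4 2 5 / 4 2 5 3 1 / 3 5 1 4 2.

2 1 3 5 4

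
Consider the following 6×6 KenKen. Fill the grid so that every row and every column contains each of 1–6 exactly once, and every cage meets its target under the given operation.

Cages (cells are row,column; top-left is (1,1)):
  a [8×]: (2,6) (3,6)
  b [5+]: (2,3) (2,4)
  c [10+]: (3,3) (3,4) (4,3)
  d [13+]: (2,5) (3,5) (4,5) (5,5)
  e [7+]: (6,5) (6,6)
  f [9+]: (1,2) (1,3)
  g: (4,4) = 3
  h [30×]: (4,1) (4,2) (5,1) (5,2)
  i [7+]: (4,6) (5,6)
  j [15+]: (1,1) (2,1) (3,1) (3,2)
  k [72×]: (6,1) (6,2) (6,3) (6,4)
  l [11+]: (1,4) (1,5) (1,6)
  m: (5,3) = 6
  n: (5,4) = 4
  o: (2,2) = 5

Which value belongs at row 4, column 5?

Cage o is a single given cell, so (2,2) = 5.
G is a freebie; hence (4,4) = 3.
Cage m is a single given cell, so (5,3) = 6.
N is a freebie, so (5,4) = 4.
Column 3 needs a 2, and only (4,3) is open for it.
Cage c has sum 10, so (3,3) = 3.
Cage c needs sum 10; hence (3,4) = 5.
The two cells of cage f must have sum 9, so (1,2) = 4.
Column 3 already has 3, which forces (1,3) = 5.
Column 3 already has 3, which forces (2,3) = 4.
Cage b needs two cells with sum 5, which forces (2,4) = 1.
Row 2 now contains 4; hence (2,6) = 2.
2 is placed in column 6; hence (3,6) = 4.
Column 3 now contains 4, leaving (6,3) = 1.
Column 4 already has 1, which forces (6,4) = 6.
6 is placed in column 4, which forces (1,4) = 2.
The 4 cells of cage j must have sum 15, leaving (2,1) = 6.
6 is placed in row 2, leaving (2,5) = 3.
Cage j has sum 15, so (3,2) = 6.
Column 2 already has 6; hence (4,2) = 1.
Cage d has sum 13, so (4,5) = 4.
The two cells of cage i must have sum 7, which forces (4,6) = 6.
Cage i needs two cells with sum 7, leaving (5,6) = 1.
The 4 cells of cage k must have product 72, leaving (6,1) = 4.
6 is placed in row 6, which forces (6,2) = 3.
Column 5 now contains 4, which forces (6,5) = 2.
Row 6 now contains 3, so (6,6) = 5.
Row 1 now contains 2, so (1,1) = 1.
Column 5 already has 3, which forces (1,5) = 6.
6 is placed in column 6, which forces (1,6) = 3.
Cage j has sum 15, so (3,1) = 2.
Column 5 now contains 2; hence (3,5) = 1.
1 is placed in row 4, which forces (4,1) = 5.
Cage h needs product 30; hence (5,1) = 3.
3 is placed in column 2; hence (5,2) = 2.
Column 5 now contains 2; hence (5,5) = 5.
The full grid is 1 4 5 2 6 3 / 6 5 4 1 3 2 / 2 6 3 5 1 4 / 5 1 2 3 4 6 / 3 2 6 4 5 1 / 4 3 1 6 2 5.

4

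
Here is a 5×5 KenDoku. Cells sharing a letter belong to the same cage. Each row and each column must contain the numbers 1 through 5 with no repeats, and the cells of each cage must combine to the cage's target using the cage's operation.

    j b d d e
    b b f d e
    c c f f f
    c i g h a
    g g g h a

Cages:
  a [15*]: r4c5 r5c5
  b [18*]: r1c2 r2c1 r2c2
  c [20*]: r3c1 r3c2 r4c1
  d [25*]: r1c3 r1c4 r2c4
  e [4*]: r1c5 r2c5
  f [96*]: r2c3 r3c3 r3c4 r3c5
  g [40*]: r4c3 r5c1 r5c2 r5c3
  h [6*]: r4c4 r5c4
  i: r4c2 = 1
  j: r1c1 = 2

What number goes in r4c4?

3

Cage j is a single given cell, leaving r1c1 = 2.
Cage b has product 18, so r1c2 = 3.
Cage d needs product 25, which forces r1c3 = 5.
Cage d has product 25, which forces r1c4 = 1.
1 is placed in row 1, which forces r1c5 = 4.
Cage b needs product 18, so r2c1 = 3.
Cage b has product 18, so r2c2 = 2.
Cage f has product 96; hence r2c3 = 4.
The 3 cells of cage d must have product 25, leaving r2c4 = 5.
Column 5 now contains 4; hence r2c5 = 1.
Cage i is given, which forces r4c2 = 1.
1 is placed in row 4; hence r4c3 = 2.
Row 4 already has 2, so r4c4 = 3.
Row 4 now contains 3, leaving r4c5 = 5.
2 is placed in column 3, which forces r5c3 = 1.
Column 4 now contains 3; hence r5c4 = 2.
Column 5 already has 5, so r5c5 = 3.
The 3 cells of cage c must have product 20; hence r3c1 = 1.
The 3 cells of cage c must have product 20, leaving r3c2 = 5.
2 is placed in column 3, so r3c3 = 3.
Column 4 now contains 2, leaving r3c4 = 4.
3 is placed in column 5, which forces r3c5 = 2.
Row 4 now contains 5, leaving r4c1 = 4.
4 is placed in column 1, so r5c1 = 5.
Column 2 now contains 5, which forces r5c2 = 4.
The full grid is 2 3 5 1 4 / 3 2 4 5 1 / 1 5 3 4 2 / 4 1 2 3 5 / 5 4 1 2 3.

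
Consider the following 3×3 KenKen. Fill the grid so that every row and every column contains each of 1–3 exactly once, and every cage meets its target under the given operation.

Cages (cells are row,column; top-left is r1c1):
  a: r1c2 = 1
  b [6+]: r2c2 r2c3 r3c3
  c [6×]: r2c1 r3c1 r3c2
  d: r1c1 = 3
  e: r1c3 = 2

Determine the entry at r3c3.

D is a freebie, which forces r1c1 = 3.
Cage a is given; hence r1c2 = 1.
Cage e is given, so r1c3 = 2.
The 3 cells of cage b must have sum 6, leaving r2c2 = 2.
Cage c has product 6, which forces r3c2 = 3.
Row 3 already has 3, which forces r3c3 = 1.
Row 2 now contains 2, so r2c1 = 1.
1 is placed in column 3, which forces r2c3 = 3.
Row 3 already has 1, so r3c1 = 2.
Completed grid: 3 1 2 / 1 2 3 / 2 3 1.

1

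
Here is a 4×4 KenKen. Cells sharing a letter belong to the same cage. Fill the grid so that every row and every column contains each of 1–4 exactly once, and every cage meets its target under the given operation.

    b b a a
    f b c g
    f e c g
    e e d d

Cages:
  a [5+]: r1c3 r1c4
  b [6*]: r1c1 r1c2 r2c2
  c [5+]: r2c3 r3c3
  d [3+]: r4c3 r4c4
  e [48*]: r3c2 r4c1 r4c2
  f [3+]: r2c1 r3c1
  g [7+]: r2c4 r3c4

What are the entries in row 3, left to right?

1 4 2 3

Cage e needs product 48, so r3c2 = 4.
Row 3 now contains 4; hence r3c4 = 3.
The 3 cells of cage e must have product 48; hence r4c1 = 4.
The 3 cells of cage e must have product 48, which forces r4c2 = 3.
Cage b needs product 6, which forces r1c1 = 3.
3 is placed in column 4, so r2c4 = 4.
The two cells of cage a must have sum 5; hence r1c3 = 4.
The two cells of cage a must have sum 5; hence r1c4 = 1.
Row 2 now contains 4, so r2c3 = 3.
The two cells of cage c must have sum 5, leaving r3c3 = 2.
Column 3 now contains 2, so r4c3 = 1.
Column 4 already has 1; hence r4c4 = 2.
Row 1 now contains 1, which forces r1c2 = 2.
Cage f needs two cells with sum 3, leaving r2c1 = 2.
Cage b needs product 6; hence r2c2 = 1.
Row 3 already has 2, leaving r3c1 = 1.
Filled in: 3 2 4 1 / 2 1 3 4 / 1 4 2 3 / 4 3 1 2.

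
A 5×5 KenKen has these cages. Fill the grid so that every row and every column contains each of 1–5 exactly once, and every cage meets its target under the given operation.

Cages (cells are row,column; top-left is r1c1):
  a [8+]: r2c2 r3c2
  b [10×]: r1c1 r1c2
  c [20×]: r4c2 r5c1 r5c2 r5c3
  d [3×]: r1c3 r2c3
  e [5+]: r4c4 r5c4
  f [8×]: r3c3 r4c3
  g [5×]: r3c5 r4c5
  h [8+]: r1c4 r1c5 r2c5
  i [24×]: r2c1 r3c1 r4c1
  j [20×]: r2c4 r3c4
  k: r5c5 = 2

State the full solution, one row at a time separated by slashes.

5 2 3 1 4 / 2 5 1 4 3 / 4 3 2 5 1 / 3 1 4 2 5 / 1 4 5 3 2

Cage k is a single given cell, which forces r5c5 = 2.
Cage c needs product 20, leaving r4c2 = 1.
Row 4 now contains 1, leaving r4c5 = 5.
Column 5 already has 5, so r3c5 = 1.
Cage h needs sum 8, which forces r1c4 = 1.
1 is placed in column 4, which forces r5c4 = 3.
Row 1 already has 1, which forces r1c3 = 3.
3 is placed in row 1; hence r1c5 = 4.
Cage d needs two cells with product 3, leaving r2c3 = 1.
Column 5 already has 4, so r2c5 = 3.
Cage e needs two cells with sum 5; hence r4c4 = 2.
Row 2 now contains 3; hence r2c2 = 5.
Row 2 already has 5, leaving r2c4 = 4.
Cage a's pair has sum 8; hence r3c2 = 3.
Cage f's pair has product 8; hence r3c3 = 2.
Column 4 now contains 4; hence r3c4 = 5.
2 is placed in row 4, which forces r4c3 = 4.
Cage c has product 20, so r5c1 = 1.
5 is placed in column 2, leaving r5c2 = 4.
Column 3 now contains 4, so r5c3 = 5.
Cage b's pair has product 10, so r1c1 = 5.
5 is placed in column 2, leaving r1c2 = 2.
Row 2 already has 4, which forces r2c1 = 2.
2 is placed in row 3, so r3c1 = 4.
Row 4 already has 4, which forces r4c1 = 3.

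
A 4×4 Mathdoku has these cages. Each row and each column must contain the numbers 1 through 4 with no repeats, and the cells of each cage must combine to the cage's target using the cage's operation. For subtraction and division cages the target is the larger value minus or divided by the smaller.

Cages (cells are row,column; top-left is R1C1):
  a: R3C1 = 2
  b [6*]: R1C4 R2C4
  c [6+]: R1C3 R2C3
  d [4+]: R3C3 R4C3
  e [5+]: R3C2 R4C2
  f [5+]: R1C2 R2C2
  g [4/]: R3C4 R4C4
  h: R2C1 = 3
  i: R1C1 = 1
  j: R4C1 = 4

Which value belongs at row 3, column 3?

1

I is a freebie, leaving R1C1 = 1.
Cage h is given, which forces R2C1 = 3.
3 is placed in row 2, leaving R2C4 = 2.
Cage a is given; hence R3C1 = 2.
Cage j is given; hence R4C1 = 4.
4 is placed in row 4, so R4C4 = 1.
The two cells of cage f must have sum 5, which forces R1C2 = 4.
Cage c's pair has sum 6, so R1C3 = 2.
Column 4 now contains 2, which forces R1C4 = 3.
Cage f's pair has sum 5; hence R2C2 = 1.
Row 2 now contains 2, so R2C3 = 4.
Cage e's pair has sum 5; hence R3C2 = 3.
Cage d's pair has sum 4, so R3C3 = 1.
1 is placed in column 4, so R3C4 = 4.
The two cells of cage e must have sum 5, which forces R4C2 = 2.
Row 4 now contains 1, which forces R4C3 = 3.
Completed grid: 1 4 2 3 / 3 1 4 2 / 2 3 1 4 / 4 2 3 1.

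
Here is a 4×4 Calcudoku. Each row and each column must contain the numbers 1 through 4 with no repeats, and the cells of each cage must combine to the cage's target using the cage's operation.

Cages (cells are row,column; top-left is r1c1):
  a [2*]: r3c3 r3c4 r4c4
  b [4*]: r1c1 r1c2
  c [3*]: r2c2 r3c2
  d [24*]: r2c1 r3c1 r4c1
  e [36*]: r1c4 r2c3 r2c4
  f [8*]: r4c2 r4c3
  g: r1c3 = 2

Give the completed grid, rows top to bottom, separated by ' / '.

Cage g is a single given cell, which forces r1c3 = 2.
Cage e needs product 36, so r1c4 = 3.
Cage e needs product 36; hence r2c3 = 3.
The 3 cells of cage e must have product 36; hence r2c4 = 4.
Cage a has product 2, so r3c3 = 1.
Cage a has product 2, leaving r3c4 = 2.
2 is placed in column 3, so r4c3 = 4.
The 3 cells of cage a must have product 2, so r4c4 = 1.
Row 2 now contains 4, which forces r2c1 = 2.
Row 2 now contains 3, which forces r2c2 = 1.
Cage d needs product 24; hence r3c1 = 4.
Row 3 now contains 1, leaving r3c2 = 3.
The 3 cells of cage d must have product 24, which forces r4c1 = 3.
Row 4 already has 4; hence r4c2 = 2.
Column 1 already has 4; hence r1c1 = 1.
Column 2 now contains 1, leaving r1c2 = 4.

1 4 2 3 / 2 1 3 4 / 4 3 1 2 / 3 2 4 1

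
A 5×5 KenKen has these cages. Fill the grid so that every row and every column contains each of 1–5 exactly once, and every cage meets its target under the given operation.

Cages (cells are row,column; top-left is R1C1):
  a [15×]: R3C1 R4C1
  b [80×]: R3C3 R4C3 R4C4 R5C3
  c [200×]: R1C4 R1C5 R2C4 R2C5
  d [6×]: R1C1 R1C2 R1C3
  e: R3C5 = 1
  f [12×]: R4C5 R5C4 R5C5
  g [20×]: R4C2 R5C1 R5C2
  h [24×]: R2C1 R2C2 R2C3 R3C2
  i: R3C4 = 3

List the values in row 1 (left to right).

Cage i is a single given cell, which forces R3C4 = 3.
Cage e is a single given cell, leaving R3C5 = 1.
Row 3 already has 3, which forces R3C1 = 5.
Cage a's pair has product 15, leaving R4C1 = 3.
Cage f has product 12, which forces R5C5 = 3.
Column 4 needs a 1, and only R5C4 is open for it.
Cage f has product 12; hence R4C5 = 4.
Cage g has product 20, leaving R5C2 = 5.
Cage b has product 80; hence R4C3 = 5.
4 is placed in row 4, so R4C4 = 2.
2 is placed in row 4; hence R4C2 = 1.
Cage g needs product 20, so R5C1 = 4.
Row 5 now contains 4, leaving R5C3 = 2.
Column 3 now contains 2; hence R3C3 = 4.
Cage h has product 24, leaving R2C1 = 1.
The 4 cells of cage h must have product 24, which forces R2C2 = 4.
The 4 cells of cage h must have product 24, leaving R2C3 = 3.
Row 2 already has 4, which forces R2C4 = 5.
Row 2 now contains 5, leaving R2C5 = 2.
Row 3 now contains 4, which forces R3C2 = 2.
Column 1 now contains 1; hence R1C1 = 2.
2 is placed in column 2, leaving R1C2 = 3.
Column 3 already has 3, so R1C3 = 1.
5 is placed in column 4, so R1C4 = 4.
2 is placed in column 5, which forces R1C5 = 5.
Completed grid: 2 3 1 4 5 / 1 4 3 5 2 / 5 2 4 3 1 / 3 1 5 2 4 / 4 5 2 1 3.

2 3 1 4 5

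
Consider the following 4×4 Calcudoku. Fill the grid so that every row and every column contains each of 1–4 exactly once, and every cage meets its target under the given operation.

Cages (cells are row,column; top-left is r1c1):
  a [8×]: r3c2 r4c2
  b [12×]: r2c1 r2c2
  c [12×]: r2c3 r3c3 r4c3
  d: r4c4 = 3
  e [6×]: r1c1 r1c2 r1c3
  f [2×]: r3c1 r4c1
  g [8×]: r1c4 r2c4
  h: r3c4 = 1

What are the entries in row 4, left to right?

1 2 4 3

H is a freebie, which forces r3c4 = 1.
D is a freebie, leaving r4c4 = 3.
Row 3 already has 1, which forces r3c1 = 2.
Row 3 now contains 2, which forces r3c2 = 4.
4 is placed in row 3, leaving r3c3 = 3.
The two cells of cage f must have product 2, leaving r4c1 = 1.
Column 2 now contains 4; hence r4c2 = 2.
Row 4 now contains 1; hence r4c3 = 4.
1 is placed in column 1, leaving r1c1 = 3.
Cage e has product 6, leaving r1c2 = 1.
Cage e has product 6, leaving r1c3 = 2.
Row 1 now contains 2, which forces r1c4 = 4.
Cage b's pair has product 12; hence r2c1 = 4.
Column 2 now contains 4, leaving r2c2 = 3.
Column 3 already has 4, which forces r2c3 = 1.
4 is placed in column 4, which forces r2c4 = 2.
The full grid is 3 1 2 4 / 4 3 1 2 / 2 4 3 1 / 1 2 4 3.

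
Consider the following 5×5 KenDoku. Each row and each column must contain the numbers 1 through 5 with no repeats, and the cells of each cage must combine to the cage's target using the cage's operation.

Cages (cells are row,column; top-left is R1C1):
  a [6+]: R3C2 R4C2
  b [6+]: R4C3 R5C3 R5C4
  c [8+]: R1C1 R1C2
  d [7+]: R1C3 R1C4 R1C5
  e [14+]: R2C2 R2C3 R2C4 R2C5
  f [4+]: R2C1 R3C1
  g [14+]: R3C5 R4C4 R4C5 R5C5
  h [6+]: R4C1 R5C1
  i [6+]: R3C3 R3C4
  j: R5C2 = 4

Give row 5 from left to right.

Cage j is a single given cell; hence R5C2 = 4.
The only place for 1 in row 2 is R2C1.
Column 1 already has 1, leaving R3C1 = 3.
Cage h's pair has sum 6, which forces R4C1 = 4.
Cage h needs two cells with sum 6, which forces R5C1 = 2.
Column 1 already has 3, so R1C1 = 5.
Cage c's pair has sum 8, which forces R1C2 = 3.
Cage b needs sum 6, leaving R4C3 = 2.
Cage g has sum 14, so R4C4 = 5.
Cage a's pair has sum 6, so R3C2 = 5.
Row 3 now contains 5, so R3C3 = 4.
Row 3 now contains 5, which forces R3C5 = 1.
Row 4 already has 5, so R4C2 = 1.
1 is placed in column 5, so R4C5 = 3.
Column 5 already has 3, which forces R5C5 = 5.
4 is placed in column 3; hence R1C3 = 1.
Column 2 now contains 5; hence R2C2 = 2.
Cage e needs sum 14, leaving R2C3 = 5.
The 4 cells of cage e must have sum 14, which forces R2C4 = 3.
Cage e needs sum 14, so R2C5 = 4.
Row 3 now contains 1, which forces R3C4 = 2.
Column 3 already has 1, so R5C3 = 3.
Column 4 already has 3, so R5C4 = 1.
Column 4 now contains 2, so R1C4 = 4.
4 is placed in column 5, leaving R1C5 = 2.
The full grid is 5 3 1 4 2 / 1 2 5 3 4 / 3 5 4 2 1 / 4 1 2 5 3 / 2 4 3 1 5.

2 4 3 1 5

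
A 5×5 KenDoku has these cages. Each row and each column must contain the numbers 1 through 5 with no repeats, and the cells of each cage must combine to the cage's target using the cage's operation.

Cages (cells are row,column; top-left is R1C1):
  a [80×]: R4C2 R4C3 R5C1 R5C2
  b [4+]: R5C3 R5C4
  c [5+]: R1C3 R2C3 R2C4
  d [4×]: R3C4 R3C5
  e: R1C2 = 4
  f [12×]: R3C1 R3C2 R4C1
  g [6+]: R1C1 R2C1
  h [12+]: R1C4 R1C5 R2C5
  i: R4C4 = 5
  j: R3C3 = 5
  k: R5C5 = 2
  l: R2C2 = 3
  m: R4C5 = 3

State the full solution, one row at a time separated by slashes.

Cage e is a single given cell, which forces R1C2 = 4.
L is a freebie, so R2C2 = 3.
Row 2 already has 3; hence R2C3 = 1.
Row 2 already has 1, which forces R2C4 = 2.
J is a freebie, which forces R3C3 = 5.
Cage i is given, which forces R4C4 = 5.
Cage m is given; hence R4C5 = 3.
Column 3 now contains 1; hence R5C3 = 3.
3 is placed in row 5, which forces R5C4 = 1.
Cage k is a single given cell, leaving R5C5 = 2.
Column 3 now contains 1, so R1C3 = 2.
Column 4 already has 5, which forces R1C4 = 3.
Column 5 now contains 2, leaving R1C5 = 5.
Cage h needs sum 12, so R2C5 = 4.
Cage f needs product 12, so R3C1 = 3.
Column 4 already has 1, so R3C4 = 4.
Cage d needs two cells with product 4, which forces R3C5 = 1.
The 4 cells of cage a must have product 80, so R4C2 = 1.
The 4 cells of cage a must have product 80, which forces R4C3 = 4.
The 4 cells of cage a must have product 80, so R5C1 = 4.
Row 5 already has 2; hence R5C2 = 5.
Row 1 now contains 2, which forces R1C1 = 1.
Row 2 now contains 4, so R2C1 = 5.
Row 3 now contains 1, leaving R3C2 = 2.
Row 4 now contains 4, which forces R4C1 = 2.

1 4 2 3 5 / 5 3 1 2 4 / 3 2 5 4 1 / 2 1 4 5 3 / 4 5 3 1 2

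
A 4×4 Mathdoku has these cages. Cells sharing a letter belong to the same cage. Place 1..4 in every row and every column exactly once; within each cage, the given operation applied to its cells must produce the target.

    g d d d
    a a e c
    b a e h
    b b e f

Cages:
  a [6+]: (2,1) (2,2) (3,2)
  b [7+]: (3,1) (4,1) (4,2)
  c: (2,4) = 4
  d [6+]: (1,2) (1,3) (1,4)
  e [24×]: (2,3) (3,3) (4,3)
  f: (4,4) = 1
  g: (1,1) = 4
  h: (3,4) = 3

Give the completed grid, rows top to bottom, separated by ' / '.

Cage g is a single given cell, which forces (1,1) = 4.
C is a freebie; hence (2,4) = 4.
Cage h is a single given cell; hence (3,4) = 3.
F is a freebie, which forces (4,4) = 1.
Column 4 now contains 1, leaving (1,4) = 2.
In row 3, 4 can only go at (3,3), so (3,3) = 4.
Row 4 needs a 4, and only (4,2) is open for it.
Cage b has sum 7, so (3,1) = 1.
1 is placed in row 3; hence (3,2) = 2.
The 3 cells of cage b must have sum 7, leaving (4,1) = 2.
2 is placed in row 4, leaving (4,3) = 3.
Cage d has sum 6; hence (1,2) = 3.
Column 3 already has 3, which forces (1,3) = 1.
2 is placed in column 1, so (2,1) = 3.
The 3 cells of cage a must have sum 6, so (2,2) = 1.
Column 3 already has 3, leaving (2,3) = 2.

4 3 1 2 / 3 1 2 4 / 1 2 4 3 / 2 4 3 1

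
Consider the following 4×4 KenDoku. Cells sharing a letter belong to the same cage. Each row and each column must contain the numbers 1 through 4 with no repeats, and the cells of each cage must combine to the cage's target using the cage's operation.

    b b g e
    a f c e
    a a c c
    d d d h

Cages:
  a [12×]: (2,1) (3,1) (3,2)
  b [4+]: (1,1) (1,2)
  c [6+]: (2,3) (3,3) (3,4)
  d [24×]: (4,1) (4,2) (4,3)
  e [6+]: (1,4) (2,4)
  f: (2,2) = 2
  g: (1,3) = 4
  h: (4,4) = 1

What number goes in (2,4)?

Cage g is a single given cell, so (1,3) = 4.
4 is placed in row 1; hence (1,4) = 2.
F is a freebie, so (2,2) = 2.
Column 4 now contains 2; hence (2,4) = 4.
H is a freebie, so (4,4) = 1.
Cage c has sum 6, which forces (2,3) = 1.
Cage c needs sum 6, leaving (3,3) = 2.
Column 4 already has 1, so (3,4) = 3.
Column 3 now contains 2; hence (4,3) = 3.
1 is placed in row 2, leaving (2,1) = 3.
The 3 cells of cage d must have product 24, which forces (4,1) = 2.
Row 4 now contains 3, which forces (4,2) = 4.
3 is placed in column 1, so (1,1) = 1.
Cage b's pair has sum 4, which forces (1,2) = 3.
Cage a needs product 12, so (3,1) = 4.
Column 2 already has 4, so (3,2) = 1.
The full grid is 1 3 4 2 / 3 2 1 4 / 4 1 2 3 / 2 4 3 1.

4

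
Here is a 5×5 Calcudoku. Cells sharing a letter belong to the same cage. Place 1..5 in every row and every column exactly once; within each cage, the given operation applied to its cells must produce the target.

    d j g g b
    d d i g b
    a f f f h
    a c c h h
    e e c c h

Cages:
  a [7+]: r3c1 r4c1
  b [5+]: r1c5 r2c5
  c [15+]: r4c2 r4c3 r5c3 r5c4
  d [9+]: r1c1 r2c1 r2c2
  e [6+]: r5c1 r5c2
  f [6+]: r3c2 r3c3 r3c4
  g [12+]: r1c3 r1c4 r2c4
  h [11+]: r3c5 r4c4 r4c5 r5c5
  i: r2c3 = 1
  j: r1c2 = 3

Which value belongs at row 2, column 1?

Cage j is a single given cell, so r1c2 = 3.
Cage i is a single given cell; hence r2c3 = 1.
Row 2 needs a 2, and only r2c2 is open for it.
Column 2 already has 2, leaving r3c2 = 1.
The only place for 1 in row 1 is r1c5.
Cage b needs two cells with sum 5, which forces r2c5 = 4.
The 4 cells of cage h must have sum 11, so r4c4 = 1.
In row 3, 4 can only go at r3c1, so r3c1 = 4.
Column 1 already has 4, leaving r1c1 = 2.
The 3 cells of cage d must have sum 9; hence r2c1 = 5.
5 is placed in row 2, so r2c4 = 3.
Column 4 now contains 3, so r3c4 = 2.
Cage a's pair has sum 7, leaving r4c1 = 3.
Column 1 now contains 2, so r5c1 = 1.
Row 3 now contains 2, leaving r3c3 = 3.
Row 3 now contains 3; hence r3c5 = 5.
Column 5 already has 5, leaving r4c5 = 2.
The two cells of cage e must have sum 6; hence r5c2 = 5.
5 is placed in row 5, so r5c4 = 4.
2 is placed in column 5, leaving r5c5 = 3.
Cage g has sum 12; hence r1c3 = 4.
4 is placed in column 4, so r1c4 = 5.
5 is placed in column 2, so r4c2 = 4.
The 4 cells of cage c must have sum 15, so r4c3 = 5.
Row 5 now contains 4, which forces r5c3 = 2.
Filled in: 2 3 4 5 1 / 5 2 1 3 4 / 4 1 3 2 5 / 3 4 5 1 2 / 1 5 2 4 3.

5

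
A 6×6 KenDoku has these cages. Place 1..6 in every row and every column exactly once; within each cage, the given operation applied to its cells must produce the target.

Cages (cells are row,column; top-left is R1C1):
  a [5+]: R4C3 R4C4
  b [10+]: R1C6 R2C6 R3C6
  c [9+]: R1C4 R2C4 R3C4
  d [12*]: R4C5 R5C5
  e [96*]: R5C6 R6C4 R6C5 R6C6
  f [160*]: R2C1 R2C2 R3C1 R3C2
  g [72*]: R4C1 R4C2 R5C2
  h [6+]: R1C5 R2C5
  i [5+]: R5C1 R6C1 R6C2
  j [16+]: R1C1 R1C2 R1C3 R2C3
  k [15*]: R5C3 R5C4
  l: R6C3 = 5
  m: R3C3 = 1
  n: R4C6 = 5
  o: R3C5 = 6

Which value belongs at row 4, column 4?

Cage m is a single given cell, leaving R3C3 = 1.
Cage o is given, which forces R3C5 = 6.
N is a freebie, which forces R4C6 = 5.
Cage l is given, so R6C3 = 5.
Cage b needs sum 10, so R3C6 = 3.
Column 3 already has 5, which forces R5C3 = 3.
Cage k's pair has product 15, which forces R5C4 = 5.
3 is placed in row 5, which forces R5C5 = 4.
4 is placed in row 5, leaving R5C6 = 2.
Column 5 now contains 4, which forces R4C5 = 3.
2 is placed in row 5, so R5C1 = 1.
4 is placed in row 5; hence R5C2 = 6.
Cage i has sum 5; hence R6C1 = 3.
Cage i has sum 5; hence R6C2 = 1.
Cage e has product 96; hence R6C5 = 2.
The 3 cells of cage g must have product 72, so R4C1 = 6.
The 3 cells of cage g must have product 72; hence R4C2 = 2.
Cage a's pair has sum 5; hence R4C3 = 4.
Row 4 already has 3, which forces R4C4 = 1.
Cage j has sum 16, leaving R1C1 = 5.
Cage j needs sum 16, leaving R1C2 = 3.
Row 1 now contains 5, so R1C5 = 1.
1 is placed in row 1, which forces R1C6 = 6.
Column 5 already has 1, leaving R2C5 = 5.
Column 6 now contains 6, so R2C6 = 1.
Column 6 now contains 6, so R6C6 = 4.
Row 1 already has 6; hence R1C3 = 2.
Row 1 already has 2, which forces R1C4 = 4.
Cage f has product 160, which forces R2C1 = 2.
Row 2 already has 5; hence R2C2 = 4.
The 4 cells of cage j must have sum 16, so R2C3 = 6.
Cage c needs sum 9; hence R2C4 = 3.
Cage f needs product 160; hence R3C1 = 4.
The 4 cells of cage f must have product 160, leaving R3C2 = 5.
Column 4 already has 4; hence R3C4 = 2.
Row 6 now contains 4, so R6C4 = 6.
The full grid is 5 3 2 4 1 6 / 2 4 6 3 5 1 / 4 5 1 2 6 3 / 6 2 4 1 3 5 / 1 6 3 5 4 2 / 3 1 5 6 2 4.

1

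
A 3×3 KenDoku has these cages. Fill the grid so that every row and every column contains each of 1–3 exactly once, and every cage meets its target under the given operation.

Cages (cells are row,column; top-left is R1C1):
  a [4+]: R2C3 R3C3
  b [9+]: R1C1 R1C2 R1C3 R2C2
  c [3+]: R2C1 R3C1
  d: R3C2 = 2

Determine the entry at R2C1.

2

Cage b needs sum 9, so R2C2 = 3.
Row 2 already has 3, leaving R2C3 = 1.
Cage d is given; hence R3C2 = 2.
Column 3 already has 1, so R3C3 = 3.
Cage b has sum 9, leaving R1C1 = 3.
Column 2 already has 2; hence R1C2 = 1.
Column 3 already has 3, which forces R1C3 = 2.
Row 2 now contains 1, so R2C1 = 2.
Row 3 now contains 2, which forces R3C1 = 1.
The full grid is 3 1 2 / 2 3 1 / 1 2 3.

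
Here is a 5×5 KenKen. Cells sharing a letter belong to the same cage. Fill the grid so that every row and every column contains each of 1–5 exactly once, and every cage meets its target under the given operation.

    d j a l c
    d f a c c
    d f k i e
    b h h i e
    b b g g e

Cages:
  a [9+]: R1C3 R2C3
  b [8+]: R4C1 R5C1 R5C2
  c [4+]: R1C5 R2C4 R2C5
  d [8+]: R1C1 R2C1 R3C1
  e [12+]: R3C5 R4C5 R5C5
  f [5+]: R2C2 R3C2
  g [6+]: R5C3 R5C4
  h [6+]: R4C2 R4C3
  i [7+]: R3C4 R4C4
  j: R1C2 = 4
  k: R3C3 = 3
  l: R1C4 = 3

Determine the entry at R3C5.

4

Cage j is a single given cell; hence R1C2 = 4.
Row 1 now contains 4; hence R1C3 = 5.
L is a freebie; hence R1C4 = 3.
Cage c needs sum 4, which forces R1C5 = 1.
5 is placed in column 3, which forces R2C3 = 4.
The 3 cells of cage c must have sum 4; hence R2C4 = 1.
Cage c needs sum 4, which forces R2C5 = 2.
Cage k is given, which forces R3C3 = 3.
Row 1 already has 1, so R1C1 = 2.
Cage d needs sum 8, so R2C1 = 5.
Row 2 now contains 2, leaving R2C2 = 3.
The 3 cells of cage d must have sum 8, leaving R3C1 = 1.
Cage f needs two cells with sum 5, leaving R3C2 = 2.
2 is placed in row 3, which forces R3C4 = 5.
Row 3 now contains 5, leaving R3C5 = 4.
Cage h needs two cells with sum 6, leaving R4C2 = 5.
The two cells of cage h must have sum 6; hence R4C3 = 1.
Column 4 already has 5; hence R4C4 = 2.
5 is placed in row 4, which forces R4C5 = 3.
Column 2 already has 5, so R5C2 = 1.
Column 3 now contains 1, leaving R5C3 = 2.
Column 4 already has 5, which forces R5C4 = 4.
3 is placed in column 5, so R5C5 = 5.
3 is placed in row 4, leaving R4C1 = 4.
Row 5 already has 4, which forces R5C1 = 3.
The full grid is 2 4 5 3 1 / 5 3 4 1 2 / 1 2 3 5 4 / 4 5 1 2 3 / 3 1 2 4 5.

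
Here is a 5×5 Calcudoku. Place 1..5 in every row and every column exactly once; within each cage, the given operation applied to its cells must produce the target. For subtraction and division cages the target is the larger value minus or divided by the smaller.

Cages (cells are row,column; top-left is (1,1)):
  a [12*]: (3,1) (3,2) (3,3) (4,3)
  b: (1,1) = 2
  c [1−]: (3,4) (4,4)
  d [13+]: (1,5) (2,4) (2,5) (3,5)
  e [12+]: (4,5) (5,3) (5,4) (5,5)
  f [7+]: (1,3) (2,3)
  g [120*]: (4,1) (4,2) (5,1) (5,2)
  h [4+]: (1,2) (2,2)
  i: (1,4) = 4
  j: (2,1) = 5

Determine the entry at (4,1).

4

B is a freebie, which forces (1,1) = 2.
Cage i is a single given cell, which forces (1,4) = 4.
Cage j is a single given cell, leaving (2,1) = 5.
The only place for 5 in row 3 is (3,5).
The only place for 5 in row 1 is (1,3).
Cage f needs two cells with sum 7, so (2,3) = 2.
2 is placed in row 2; hence (2,5) = 4.
Column 3 already has 2, leaving (4,3) = 1.
In row 3, 2 can only go at (3,4), so (3,4) = 2.
2 is placed in column 4, leaving (4,4) = 3.
3 is placed in row 4, so (4,5) = 2.
3 is placed in column 4, leaving (5,4) = 5.
Column 5 now contains 2, which forces (5,5) = 1.
Column 5 already has 1, leaving (1,5) = 3.
3 is placed in column 4, leaving (2,4) = 1.
3 is placed in row 4, so (4,1) = 4.
Row 4 now contains 2, leaving (4,2) = 5.
Cage g needs product 120, which forces (5,1) = 3.
Row 5 already has 5; hence (5,2) = 2.
Cage e needs sum 12; hence (5,3) = 4.
3 is placed in row 1, which forces (1,2) = 1.
Row 2 already has 1; hence (2,2) = 3.
Column 1 already has 3, leaving (3,1) = 1.
The 4 cells of cage a must have product 12, leaving (3,2) = 4.
Column 3 now contains 4, leaving (3,3) = 3.
The full grid is 2 1 5 4 3 / 5 3 2 1 4 / 1 4 3 2 5 / 4 5 1 3 2 / 3 2 4 5 1.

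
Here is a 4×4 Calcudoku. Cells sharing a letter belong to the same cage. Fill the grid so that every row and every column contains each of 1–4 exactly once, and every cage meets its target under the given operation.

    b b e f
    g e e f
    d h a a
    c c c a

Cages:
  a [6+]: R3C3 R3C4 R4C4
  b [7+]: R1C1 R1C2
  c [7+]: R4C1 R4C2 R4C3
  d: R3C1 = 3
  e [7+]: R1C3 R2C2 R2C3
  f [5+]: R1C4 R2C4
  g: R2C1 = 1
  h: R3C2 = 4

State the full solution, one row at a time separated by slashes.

4 3 2 1 / 1 2 3 4 / 3 4 1 2 / 2 1 4 3

G is a freebie, so R2C1 = 1.
Cage d is a single given cell, so R3C1 = 3.
Cage h is given, so R3C2 = 4.
Column 1 now contains 3; hence R1C1 = 4.
Column 2 already has 4, so R1C2 = 3.
Cage e needs sum 7, leaving R2C2 = 2.
Column 1 now contains 4; hence R4C1 = 2.
Column 2 already has 2; hence R4C2 = 1.
Row 4 already has 1, leaving R4C3 = 4.
The 3 cells of cage a must have sum 6, so R4C4 = 3.
The 3 cells of cage e must have sum 7, so R1C3 = 2.
Cage f's pair has sum 5; hence R1C4 = 1.
Column 3 already has 4; hence R2C3 = 3.
3 is placed in column 4, so R2C4 = 4.
2 is placed in column 3; hence R3C3 = 1.
Column 4 already has 1, so R3C4 = 2.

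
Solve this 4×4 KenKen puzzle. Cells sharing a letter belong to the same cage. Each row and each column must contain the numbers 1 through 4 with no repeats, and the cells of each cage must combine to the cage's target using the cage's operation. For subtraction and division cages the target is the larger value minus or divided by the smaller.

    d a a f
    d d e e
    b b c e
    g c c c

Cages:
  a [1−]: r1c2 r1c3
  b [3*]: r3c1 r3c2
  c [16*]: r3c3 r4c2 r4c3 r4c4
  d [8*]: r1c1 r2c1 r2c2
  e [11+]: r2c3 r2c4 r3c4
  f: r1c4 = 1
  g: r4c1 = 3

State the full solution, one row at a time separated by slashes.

4 2 3 1 / 2 1 4 3 / 1 3 2 4 / 3 4 1 2

Cage f is given, leaving r1c4 = 1.
Cage e needs sum 11, leaving r2c3 = 4.
Cage e has sum 11, which forces r2c4 = 3.
Cage c has product 16, leaving r3c3 = 2.
The 3 cells of cage e must have sum 11, which forces r3c4 = 4.
Cage g is a single given cell; hence r4c1 = 3.
4 is placed in column 3, which forces r4c3 = 1.
4 is placed in column 4, which forces r4c4 = 2.
The 3 cells of cage d must have product 8, so r1c1 = 4.
Row 1 already has 4, which forces r1c2 = 2.
Column 3 now contains 2, so r1c3 = 3.
Column 2 now contains 2, so r2c2 = 1.
3 is placed in column 1; hence r3c1 = 1.
Cage b's pair has product 3; hence r3c2 = 3.
Row 4 now contains 2, so r4c2 = 4.
Row 2 already has 1, which forces r2c1 = 2.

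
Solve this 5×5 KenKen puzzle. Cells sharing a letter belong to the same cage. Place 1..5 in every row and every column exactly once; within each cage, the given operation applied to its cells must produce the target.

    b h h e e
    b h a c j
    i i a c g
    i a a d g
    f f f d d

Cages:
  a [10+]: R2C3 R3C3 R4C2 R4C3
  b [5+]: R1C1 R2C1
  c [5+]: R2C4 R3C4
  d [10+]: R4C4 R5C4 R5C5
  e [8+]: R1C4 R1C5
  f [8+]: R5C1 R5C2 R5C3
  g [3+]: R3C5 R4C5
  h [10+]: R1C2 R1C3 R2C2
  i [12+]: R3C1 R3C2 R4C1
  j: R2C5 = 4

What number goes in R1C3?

J is a freebie, leaving R2C5 = 4.
The 3 cells of cage h must have sum 10, leaving R2C2 = 5.
The only place for 2 in row 1 is R1C1.
Cage b's pair has sum 5, so R2C1 = 3.
Cage i has sum 12; hence R3C2 = 3.
3 is placed in row 3, so R3C4 = 4.
The two cells of cage c must have sum 5, leaving R2C4 = 1.
Row 3 already has 4, leaving R3C1 = 5.
Cage i needs sum 12; hence R4C1 = 4.
Column 1 now contains 4, leaving R5C1 = 1.
Row 2 now contains 1; hence R2C3 = 2.
Cage a needs sum 10, leaving R3C3 = 1.
Row 3 now contains 1, leaving R3C5 = 2.
Cage a needs sum 10; hence R4C2 = 2.
Cage a needs sum 10; hence R4C3 = 5.
Row 4 already has 5, which forces R4C4 = 3.
Column 5 now contains 2; hence R4C5 = 1.
Column 2 now contains 2; hence R5C2 = 4.
5 is placed in column 3, so R5C3 = 3.
3 is placed in row 5, which forces R5C5 = 5.
Column 2 now contains 4; hence R1C2 = 1.
1 is placed in column 3, leaving R1C3 = 4.
3 is placed in column 4, which forces R1C4 = 5.
Column 5 now contains 5, leaving R1C5 = 3.
Row 5 now contains 5, so R5C4 = 2.
The full grid is 2 1 4 5 3 / 3 5 2 1 4 / 5 3 1 4 2 / 4 2 5 3 1 / 1 4 3 2 5.

4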